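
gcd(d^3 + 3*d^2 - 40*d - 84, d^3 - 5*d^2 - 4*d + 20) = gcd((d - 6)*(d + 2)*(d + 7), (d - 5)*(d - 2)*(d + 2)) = d + 2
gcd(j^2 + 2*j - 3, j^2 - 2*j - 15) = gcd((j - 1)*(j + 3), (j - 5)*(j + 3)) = j + 3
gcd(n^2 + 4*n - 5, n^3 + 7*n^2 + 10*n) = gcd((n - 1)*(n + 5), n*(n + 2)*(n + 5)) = n + 5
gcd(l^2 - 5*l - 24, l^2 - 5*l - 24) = l^2 - 5*l - 24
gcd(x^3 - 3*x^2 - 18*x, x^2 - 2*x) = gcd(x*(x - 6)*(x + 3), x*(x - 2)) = x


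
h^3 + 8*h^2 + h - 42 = (h - 2)*(h + 3)*(h + 7)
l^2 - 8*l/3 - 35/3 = (l - 5)*(l + 7/3)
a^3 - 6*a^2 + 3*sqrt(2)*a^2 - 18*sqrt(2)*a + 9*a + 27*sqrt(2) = (a - 3)^2*(a + 3*sqrt(2))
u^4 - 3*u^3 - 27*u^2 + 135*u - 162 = (u - 3)^3*(u + 6)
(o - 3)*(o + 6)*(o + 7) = o^3 + 10*o^2 + 3*o - 126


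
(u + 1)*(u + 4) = u^2 + 5*u + 4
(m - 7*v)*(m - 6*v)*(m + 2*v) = m^3 - 11*m^2*v + 16*m*v^2 + 84*v^3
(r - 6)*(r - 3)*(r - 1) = r^3 - 10*r^2 + 27*r - 18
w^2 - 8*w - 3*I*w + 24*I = (w - 8)*(w - 3*I)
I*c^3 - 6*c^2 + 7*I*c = c*(c + 7*I)*(I*c + 1)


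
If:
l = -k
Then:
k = -l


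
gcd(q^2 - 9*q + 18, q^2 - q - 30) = q - 6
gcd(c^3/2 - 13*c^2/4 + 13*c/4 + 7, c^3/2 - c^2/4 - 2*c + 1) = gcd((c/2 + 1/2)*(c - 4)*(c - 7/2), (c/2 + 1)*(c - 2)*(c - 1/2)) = 1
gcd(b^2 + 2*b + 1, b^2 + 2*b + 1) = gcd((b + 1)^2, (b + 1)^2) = b^2 + 2*b + 1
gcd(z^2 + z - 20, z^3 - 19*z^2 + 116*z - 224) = z - 4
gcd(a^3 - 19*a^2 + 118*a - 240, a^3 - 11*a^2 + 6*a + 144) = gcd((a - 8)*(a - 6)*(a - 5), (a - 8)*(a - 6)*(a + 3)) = a^2 - 14*a + 48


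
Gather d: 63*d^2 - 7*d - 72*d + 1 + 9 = 63*d^2 - 79*d + 10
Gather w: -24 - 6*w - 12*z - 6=-6*w - 12*z - 30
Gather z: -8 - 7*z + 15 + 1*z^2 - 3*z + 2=z^2 - 10*z + 9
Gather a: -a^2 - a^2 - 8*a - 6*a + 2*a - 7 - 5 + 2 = -2*a^2 - 12*a - 10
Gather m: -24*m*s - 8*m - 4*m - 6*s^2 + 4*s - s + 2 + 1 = m*(-24*s - 12) - 6*s^2 + 3*s + 3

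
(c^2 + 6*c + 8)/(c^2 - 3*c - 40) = (c^2 + 6*c + 8)/(c^2 - 3*c - 40)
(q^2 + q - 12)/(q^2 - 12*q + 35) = (q^2 + q - 12)/(q^2 - 12*q + 35)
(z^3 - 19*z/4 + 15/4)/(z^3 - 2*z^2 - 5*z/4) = (-4*z^3 + 19*z - 15)/(z*(-4*z^2 + 8*z + 5))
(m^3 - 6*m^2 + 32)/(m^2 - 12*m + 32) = (m^2 - 2*m - 8)/(m - 8)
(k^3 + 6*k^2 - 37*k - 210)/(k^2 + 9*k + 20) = (k^2 + k - 42)/(k + 4)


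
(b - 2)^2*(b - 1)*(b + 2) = b^4 - 3*b^3 - 2*b^2 + 12*b - 8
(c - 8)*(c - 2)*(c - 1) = c^3 - 11*c^2 + 26*c - 16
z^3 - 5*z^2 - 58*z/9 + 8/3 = (z - 6)*(z - 1/3)*(z + 4/3)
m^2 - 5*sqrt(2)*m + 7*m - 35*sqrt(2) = (m + 7)*(m - 5*sqrt(2))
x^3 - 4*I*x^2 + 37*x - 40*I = (x - 8*I)*(x - I)*(x + 5*I)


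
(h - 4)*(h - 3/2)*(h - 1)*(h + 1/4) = h^4 - 25*h^3/4 + 79*h^2/8 - 25*h/8 - 3/2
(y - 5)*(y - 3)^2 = y^3 - 11*y^2 + 39*y - 45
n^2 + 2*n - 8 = (n - 2)*(n + 4)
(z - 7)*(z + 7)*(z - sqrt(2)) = z^3 - sqrt(2)*z^2 - 49*z + 49*sqrt(2)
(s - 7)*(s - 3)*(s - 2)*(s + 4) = s^4 - 8*s^3 - 7*s^2 + 122*s - 168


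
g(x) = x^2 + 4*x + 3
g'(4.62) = 13.24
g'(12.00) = 28.00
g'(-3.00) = -2.00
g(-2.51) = -0.74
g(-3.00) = 0.00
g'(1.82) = 7.64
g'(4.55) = 13.10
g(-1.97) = -1.00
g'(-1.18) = 1.64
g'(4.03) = 12.06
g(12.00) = 195.00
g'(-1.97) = 0.06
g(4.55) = 41.90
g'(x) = 2*x + 4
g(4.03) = 35.36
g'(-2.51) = -1.02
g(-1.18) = -0.33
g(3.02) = 24.20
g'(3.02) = 10.04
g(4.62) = 42.82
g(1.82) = 13.59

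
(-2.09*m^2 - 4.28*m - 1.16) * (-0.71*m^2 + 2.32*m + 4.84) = 1.4839*m^4 - 1.81*m^3 - 19.2216*m^2 - 23.4064*m - 5.6144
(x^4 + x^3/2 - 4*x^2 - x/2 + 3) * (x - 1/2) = x^5 - 17*x^3/4 + 3*x^2/2 + 13*x/4 - 3/2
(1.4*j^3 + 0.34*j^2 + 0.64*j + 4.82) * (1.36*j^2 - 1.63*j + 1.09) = 1.904*j^5 - 1.8196*j^4 + 1.8422*j^3 + 5.8826*j^2 - 7.159*j + 5.2538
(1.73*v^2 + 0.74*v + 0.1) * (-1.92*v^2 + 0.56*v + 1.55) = -3.3216*v^4 - 0.452*v^3 + 2.9039*v^2 + 1.203*v + 0.155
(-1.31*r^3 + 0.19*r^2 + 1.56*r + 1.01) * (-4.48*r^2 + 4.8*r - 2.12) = 5.8688*r^5 - 7.1392*r^4 - 3.2996*r^3 + 2.5604*r^2 + 1.5408*r - 2.1412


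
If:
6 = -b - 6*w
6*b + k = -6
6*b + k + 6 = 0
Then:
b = -6*w - 6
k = 36*w + 30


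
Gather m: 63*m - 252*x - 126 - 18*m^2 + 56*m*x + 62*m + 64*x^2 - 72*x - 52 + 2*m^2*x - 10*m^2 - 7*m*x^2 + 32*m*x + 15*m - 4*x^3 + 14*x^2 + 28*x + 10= m^2*(2*x - 28) + m*(-7*x^2 + 88*x + 140) - 4*x^3 + 78*x^2 - 296*x - 168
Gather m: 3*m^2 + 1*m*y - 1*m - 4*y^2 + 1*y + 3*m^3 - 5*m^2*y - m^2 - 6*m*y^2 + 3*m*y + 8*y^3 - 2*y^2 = 3*m^3 + m^2*(2 - 5*y) + m*(-6*y^2 + 4*y - 1) + 8*y^3 - 6*y^2 + y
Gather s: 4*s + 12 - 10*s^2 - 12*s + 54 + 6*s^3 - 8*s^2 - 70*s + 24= 6*s^3 - 18*s^2 - 78*s + 90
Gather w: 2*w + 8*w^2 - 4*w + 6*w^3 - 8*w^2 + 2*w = 6*w^3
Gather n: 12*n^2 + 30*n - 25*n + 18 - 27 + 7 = 12*n^2 + 5*n - 2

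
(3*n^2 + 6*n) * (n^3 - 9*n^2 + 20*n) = 3*n^5 - 21*n^4 + 6*n^3 + 120*n^2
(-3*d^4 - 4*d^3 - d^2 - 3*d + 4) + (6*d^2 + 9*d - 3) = -3*d^4 - 4*d^3 + 5*d^2 + 6*d + 1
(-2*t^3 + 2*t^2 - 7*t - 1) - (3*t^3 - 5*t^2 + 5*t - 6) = -5*t^3 + 7*t^2 - 12*t + 5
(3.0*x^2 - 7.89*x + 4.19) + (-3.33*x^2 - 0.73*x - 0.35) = -0.33*x^2 - 8.62*x + 3.84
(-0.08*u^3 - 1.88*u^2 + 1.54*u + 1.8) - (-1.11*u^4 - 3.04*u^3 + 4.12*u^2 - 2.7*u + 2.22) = 1.11*u^4 + 2.96*u^3 - 6.0*u^2 + 4.24*u - 0.42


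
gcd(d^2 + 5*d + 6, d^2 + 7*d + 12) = d + 3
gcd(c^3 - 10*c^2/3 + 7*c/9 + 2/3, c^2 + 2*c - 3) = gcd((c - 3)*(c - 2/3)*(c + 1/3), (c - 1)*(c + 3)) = 1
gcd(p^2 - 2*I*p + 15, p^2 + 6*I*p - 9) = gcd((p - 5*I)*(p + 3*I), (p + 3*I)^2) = p + 3*I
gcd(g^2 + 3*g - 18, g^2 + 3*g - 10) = 1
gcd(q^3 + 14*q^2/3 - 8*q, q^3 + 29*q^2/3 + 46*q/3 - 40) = q^2 + 14*q/3 - 8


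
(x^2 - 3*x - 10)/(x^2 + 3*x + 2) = (x - 5)/(x + 1)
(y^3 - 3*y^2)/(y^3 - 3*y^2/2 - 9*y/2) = 2*y/(2*y + 3)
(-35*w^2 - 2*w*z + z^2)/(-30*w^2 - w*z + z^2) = (-7*w + z)/(-6*w + z)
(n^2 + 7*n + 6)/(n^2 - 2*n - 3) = (n + 6)/(n - 3)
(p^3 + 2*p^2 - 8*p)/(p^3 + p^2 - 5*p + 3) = p*(p^2 + 2*p - 8)/(p^3 + p^2 - 5*p + 3)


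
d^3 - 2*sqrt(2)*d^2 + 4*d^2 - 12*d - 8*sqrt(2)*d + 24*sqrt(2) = (d - 2)*(d + 6)*(d - 2*sqrt(2))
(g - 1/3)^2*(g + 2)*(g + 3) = g^4 + 13*g^3/3 + 25*g^2/9 - 31*g/9 + 2/3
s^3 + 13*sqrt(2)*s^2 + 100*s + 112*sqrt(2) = (s + 2*sqrt(2))*(s + 4*sqrt(2))*(s + 7*sqrt(2))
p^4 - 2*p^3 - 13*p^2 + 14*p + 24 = (p - 4)*(p - 2)*(p + 1)*(p + 3)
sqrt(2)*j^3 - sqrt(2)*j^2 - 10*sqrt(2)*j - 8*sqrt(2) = (j - 4)*(j + 2)*(sqrt(2)*j + sqrt(2))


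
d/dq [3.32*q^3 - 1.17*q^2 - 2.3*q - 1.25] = 9.96*q^2 - 2.34*q - 2.3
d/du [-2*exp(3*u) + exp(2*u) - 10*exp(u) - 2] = 2*(-3*exp(2*u) + exp(u) - 5)*exp(u)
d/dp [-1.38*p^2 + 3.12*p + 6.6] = 3.12 - 2.76*p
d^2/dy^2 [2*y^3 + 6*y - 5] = 12*y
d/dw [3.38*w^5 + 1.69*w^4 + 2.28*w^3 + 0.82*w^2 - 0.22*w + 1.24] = 16.9*w^4 + 6.76*w^3 + 6.84*w^2 + 1.64*w - 0.22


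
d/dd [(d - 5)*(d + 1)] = 2*d - 4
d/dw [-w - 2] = -1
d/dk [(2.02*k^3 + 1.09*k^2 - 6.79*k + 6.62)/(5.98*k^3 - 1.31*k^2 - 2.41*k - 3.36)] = (-9.1644*k^4 + 71.472*k^3 - 150.6462*k^2 + 10.0196*k + 38.7686)/(35.7604*k^6 - 15.6676*k^5 - 27.1075*k^4 - 33.8714*k^3 + 14.6113*k^2 + 16.1952*k + 11.2896)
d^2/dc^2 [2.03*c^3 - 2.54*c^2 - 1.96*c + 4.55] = 12.18*c - 5.08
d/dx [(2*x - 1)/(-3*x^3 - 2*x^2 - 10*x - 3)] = (12*x^3 - 5*x^2 - 4*x - 16)/(9*x^6 + 12*x^5 + 64*x^4 + 58*x^3 + 112*x^2 + 60*x + 9)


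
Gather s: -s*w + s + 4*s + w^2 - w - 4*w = s*(5 - w) + w^2 - 5*w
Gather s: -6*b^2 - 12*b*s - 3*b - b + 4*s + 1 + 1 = -6*b^2 - 4*b + s*(4 - 12*b) + 2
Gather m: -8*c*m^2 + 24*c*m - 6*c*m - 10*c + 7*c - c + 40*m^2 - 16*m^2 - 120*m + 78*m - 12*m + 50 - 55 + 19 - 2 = -4*c + m^2*(24 - 8*c) + m*(18*c - 54) + 12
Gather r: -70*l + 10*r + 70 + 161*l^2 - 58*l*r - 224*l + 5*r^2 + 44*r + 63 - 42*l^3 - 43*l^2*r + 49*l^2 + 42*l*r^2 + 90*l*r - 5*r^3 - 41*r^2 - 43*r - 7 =-42*l^3 + 210*l^2 - 294*l - 5*r^3 + r^2*(42*l - 36) + r*(-43*l^2 + 32*l + 11) + 126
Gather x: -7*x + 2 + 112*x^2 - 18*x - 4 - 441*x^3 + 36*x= -441*x^3 + 112*x^2 + 11*x - 2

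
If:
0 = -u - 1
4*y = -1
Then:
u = -1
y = -1/4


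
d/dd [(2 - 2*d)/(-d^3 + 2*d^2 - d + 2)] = 2*(d^3 - 2*d^2 + d - (d - 1)*(3*d^2 - 4*d + 1) - 2)/(d^3 - 2*d^2 + d - 2)^2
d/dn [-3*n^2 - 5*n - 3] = -6*n - 5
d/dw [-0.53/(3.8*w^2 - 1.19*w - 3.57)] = (4.028*w - 0.6307)/(-3.8*w^2 + 1.19*w + 3.57)^2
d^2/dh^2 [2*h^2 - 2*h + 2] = 4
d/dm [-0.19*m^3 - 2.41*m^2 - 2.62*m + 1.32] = -0.57*m^2 - 4.82*m - 2.62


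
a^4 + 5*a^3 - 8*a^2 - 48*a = a*(a - 3)*(a + 4)^2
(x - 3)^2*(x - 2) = x^3 - 8*x^2 + 21*x - 18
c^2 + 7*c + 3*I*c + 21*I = (c + 7)*(c + 3*I)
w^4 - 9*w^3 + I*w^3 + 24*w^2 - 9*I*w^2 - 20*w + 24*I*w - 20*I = (w - 5)*(w - 2)^2*(w + I)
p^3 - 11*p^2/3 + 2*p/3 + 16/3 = (p - 8/3)*(p - 2)*(p + 1)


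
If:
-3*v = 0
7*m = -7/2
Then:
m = -1/2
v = 0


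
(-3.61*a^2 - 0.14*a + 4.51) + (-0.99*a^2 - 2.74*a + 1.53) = -4.6*a^2 - 2.88*a + 6.04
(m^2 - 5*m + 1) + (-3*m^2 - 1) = -2*m^2 - 5*m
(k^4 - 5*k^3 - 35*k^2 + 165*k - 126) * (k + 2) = k^5 - 3*k^4 - 45*k^3 + 95*k^2 + 204*k - 252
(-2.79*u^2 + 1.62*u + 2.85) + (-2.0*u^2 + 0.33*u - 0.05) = -4.79*u^2 + 1.95*u + 2.8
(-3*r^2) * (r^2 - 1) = -3*r^4 + 3*r^2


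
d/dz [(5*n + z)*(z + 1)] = 5*n + 2*z + 1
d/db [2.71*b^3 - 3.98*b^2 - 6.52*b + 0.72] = 8.13*b^2 - 7.96*b - 6.52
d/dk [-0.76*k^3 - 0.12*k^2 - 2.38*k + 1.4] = -2.28*k^2 - 0.24*k - 2.38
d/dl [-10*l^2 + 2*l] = 2 - 20*l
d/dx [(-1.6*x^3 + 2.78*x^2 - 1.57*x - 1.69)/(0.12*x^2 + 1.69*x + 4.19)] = (-0.192*x^4 - 5.408*x^3 - 15.2254*x^2 + 23.702*x - 3.7222)/(0.0144*x^4 + 0.4056*x^3 + 3.8617*x^2 + 14.1622*x + 17.5561)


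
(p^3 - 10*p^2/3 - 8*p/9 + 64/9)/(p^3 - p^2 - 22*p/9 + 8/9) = (3*p - 8)/(3*p - 1)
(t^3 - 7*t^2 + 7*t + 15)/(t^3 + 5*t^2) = (t^3 - 7*t^2 + 7*t + 15)/(t^2*(t + 5))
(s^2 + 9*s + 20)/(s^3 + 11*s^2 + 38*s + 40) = 1/(s + 2)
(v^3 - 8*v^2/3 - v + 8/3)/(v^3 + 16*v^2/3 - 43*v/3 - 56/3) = (v - 1)/(v + 7)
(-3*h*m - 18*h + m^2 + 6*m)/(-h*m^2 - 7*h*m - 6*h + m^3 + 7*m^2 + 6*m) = (3*h - m)/(h*m + h - m^2 - m)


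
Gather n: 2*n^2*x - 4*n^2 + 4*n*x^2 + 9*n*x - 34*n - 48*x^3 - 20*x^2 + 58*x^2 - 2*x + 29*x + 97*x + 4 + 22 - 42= n^2*(2*x - 4) + n*(4*x^2 + 9*x - 34) - 48*x^3 + 38*x^2 + 124*x - 16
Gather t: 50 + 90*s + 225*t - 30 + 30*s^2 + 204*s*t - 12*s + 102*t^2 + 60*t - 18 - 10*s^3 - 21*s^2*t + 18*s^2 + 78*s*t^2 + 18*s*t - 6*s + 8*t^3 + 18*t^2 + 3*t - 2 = -10*s^3 + 48*s^2 + 72*s + 8*t^3 + t^2*(78*s + 120) + t*(-21*s^2 + 222*s + 288)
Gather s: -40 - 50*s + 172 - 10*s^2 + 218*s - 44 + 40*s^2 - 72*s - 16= 30*s^2 + 96*s + 72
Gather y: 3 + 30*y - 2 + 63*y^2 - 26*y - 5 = 63*y^2 + 4*y - 4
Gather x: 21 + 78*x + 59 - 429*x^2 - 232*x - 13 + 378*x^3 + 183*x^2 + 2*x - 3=378*x^3 - 246*x^2 - 152*x + 64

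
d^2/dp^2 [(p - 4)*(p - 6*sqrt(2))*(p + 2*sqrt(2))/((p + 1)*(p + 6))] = 2*(47*p^3 + 44*sqrt(2)*p^3 + 72*sqrt(2)*p^2 + 486*p^2 - 288*sqrt(2)*p + 2556*p - 816*sqrt(2) + 4992)/(p^6 + 21*p^5 + 165*p^4 + 595*p^3 + 990*p^2 + 756*p + 216)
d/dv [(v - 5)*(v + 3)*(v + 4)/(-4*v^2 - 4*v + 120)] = (-v^2 - 12*v - 30)/(4*(v^2 + 12*v + 36))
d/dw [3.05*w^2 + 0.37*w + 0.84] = 6.1*w + 0.37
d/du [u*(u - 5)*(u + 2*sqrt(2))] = 3*u^2 - 10*u + 4*sqrt(2)*u - 10*sqrt(2)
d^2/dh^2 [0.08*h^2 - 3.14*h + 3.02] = 0.160000000000000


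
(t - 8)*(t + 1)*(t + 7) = t^3 - 57*t - 56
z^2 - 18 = (z - 3*sqrt(2))*(z + 3*sqrt(2))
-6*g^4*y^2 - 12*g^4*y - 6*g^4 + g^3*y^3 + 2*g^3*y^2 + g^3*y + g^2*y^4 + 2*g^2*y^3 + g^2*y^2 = (-2*g + y)*(3*g + y)*(g*y + g)^2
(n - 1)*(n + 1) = n^2 - 1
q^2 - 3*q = q*(q - 3)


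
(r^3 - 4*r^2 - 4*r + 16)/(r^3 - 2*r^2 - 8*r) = (r - 2)/r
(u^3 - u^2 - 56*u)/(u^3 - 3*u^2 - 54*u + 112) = u/(u - 2)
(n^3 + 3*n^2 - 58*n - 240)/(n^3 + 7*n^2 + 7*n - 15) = (n^2 - 2*n - 48)/(n^2 + 2*n - 3)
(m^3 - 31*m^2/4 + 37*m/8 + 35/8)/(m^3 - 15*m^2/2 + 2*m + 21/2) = (8*m^2 - 6*m - 5)/(4*(2*m^2 - m - 3))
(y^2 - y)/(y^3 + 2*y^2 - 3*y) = 1/(y + 3)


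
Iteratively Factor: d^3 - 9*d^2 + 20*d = (d - 4)*(d^2 - 5*d) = (d - 5)*(d - 4)*(d)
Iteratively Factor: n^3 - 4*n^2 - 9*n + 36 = (n - 4)*(n^2 - 9) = (n - 4)*(n + 3)*(n - 3)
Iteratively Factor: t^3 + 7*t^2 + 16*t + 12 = (t + 2)*(t^2 + 5*t + 6) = (t + 2)*(t + 3)*(t + 2)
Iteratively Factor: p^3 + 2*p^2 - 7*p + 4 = (p - 1)*(p^2 + 3*p - 4) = (p - 1)*(p + 4)*(p - 1)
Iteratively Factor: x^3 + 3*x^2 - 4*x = (x - 1)*(x^2 + 4*x) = x*(x - 1)*(x + 4)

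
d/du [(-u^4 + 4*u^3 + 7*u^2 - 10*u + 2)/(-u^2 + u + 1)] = (2*u^5 - 7*u^4 + 4*u^3 + 9*u^2 + 18*u - 12)/(u^4 - 2*u^3 - u^2 + 2*u + 1)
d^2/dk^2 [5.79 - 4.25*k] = 0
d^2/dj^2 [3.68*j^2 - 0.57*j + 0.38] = 7.36000000000000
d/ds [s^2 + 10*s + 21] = 2*s + 10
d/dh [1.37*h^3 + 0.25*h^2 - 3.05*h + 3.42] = 4.11*h^2 + 0.5*h - 3.05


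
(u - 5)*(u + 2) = u^2 - 3*u - 10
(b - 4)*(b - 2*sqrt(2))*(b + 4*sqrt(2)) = b^3 - 4*b^2 + 2*sqrt(2)*b^2 - 16*b - 8*sqrt(2)*b + 64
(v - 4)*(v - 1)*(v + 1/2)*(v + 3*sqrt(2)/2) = v^4 - 9*v^3/2 + 3*sqrt(2)*v^3/2 - 27*sqrt(2)*v^2/4 + 3*v^2/2 + 2*v + 9*sqrt(2)*v/4 + 3*sqrt(2)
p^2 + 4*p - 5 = (p - 1)*(p + 5)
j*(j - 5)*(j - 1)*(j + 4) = j^4 - 2*j^3 - 19*j^2 + 20*j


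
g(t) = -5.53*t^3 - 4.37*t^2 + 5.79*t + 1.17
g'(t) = -16.59*t^2 - 8.74*t + 5.79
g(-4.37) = 353.91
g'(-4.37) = -272.83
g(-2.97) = 90.30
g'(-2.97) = -114.59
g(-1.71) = 6.14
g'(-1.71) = -27.78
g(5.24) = -884.12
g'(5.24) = -495.53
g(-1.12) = -3.03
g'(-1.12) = -5.23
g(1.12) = -5.60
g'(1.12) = -24.81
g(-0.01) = 1.11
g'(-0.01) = 5.88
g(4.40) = -529.02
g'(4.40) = -353.85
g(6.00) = -1315.89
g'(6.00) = -643.89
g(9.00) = -4332.06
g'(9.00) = -1416.66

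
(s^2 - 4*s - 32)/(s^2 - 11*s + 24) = (s + 4)/(s - 3)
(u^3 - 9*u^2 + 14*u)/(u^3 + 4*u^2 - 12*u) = (u - 7)/(u + 6)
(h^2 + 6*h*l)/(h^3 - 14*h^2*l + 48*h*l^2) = (h + 6*l)/(h^2 - 14*h*l + 48*l^2)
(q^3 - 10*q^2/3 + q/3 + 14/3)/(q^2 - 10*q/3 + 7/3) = (q^2 - q - 2)/(q - 1)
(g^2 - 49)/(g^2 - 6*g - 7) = (g + 7)/(g + 1)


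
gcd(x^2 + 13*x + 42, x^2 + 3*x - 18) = x + 6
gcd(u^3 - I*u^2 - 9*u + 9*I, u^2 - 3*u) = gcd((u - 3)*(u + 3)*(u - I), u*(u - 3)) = u - 3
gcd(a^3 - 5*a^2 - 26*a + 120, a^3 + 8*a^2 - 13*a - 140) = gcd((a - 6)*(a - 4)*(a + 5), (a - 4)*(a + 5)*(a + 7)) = a^2 + a - 20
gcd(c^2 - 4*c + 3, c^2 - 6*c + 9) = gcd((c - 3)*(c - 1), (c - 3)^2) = c - 3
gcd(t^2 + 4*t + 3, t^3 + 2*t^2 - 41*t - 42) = t + 1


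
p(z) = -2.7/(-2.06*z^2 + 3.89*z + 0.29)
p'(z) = -2.7*(4.12*z - 3.89)/(-2.06*z^2 + 3.89*z + 0.29)^2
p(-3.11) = 0.09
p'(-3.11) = 0.04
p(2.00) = 15.88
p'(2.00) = -406.40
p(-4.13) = 0.05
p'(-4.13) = 0.02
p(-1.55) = 0.25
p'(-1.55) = 0.24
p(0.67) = -1.37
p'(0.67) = 0.78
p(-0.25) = 3.33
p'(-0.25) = 20.18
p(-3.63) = 0.07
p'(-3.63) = 0.03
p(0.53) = -1.52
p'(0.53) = 1.47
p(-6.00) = 0.03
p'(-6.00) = 0.01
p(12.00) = 0.01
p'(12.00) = -0.00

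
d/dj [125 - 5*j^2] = -10*j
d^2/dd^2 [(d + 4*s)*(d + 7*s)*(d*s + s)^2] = s^2*(12*d^2 + 66*d*s + 12*d + 56*s^2 + 44*s + 2)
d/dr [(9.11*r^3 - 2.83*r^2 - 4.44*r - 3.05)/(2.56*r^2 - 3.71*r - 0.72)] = (23.3216*r^4 - 67.5962*r^3 + 2.1881*r^2 + 19.6912*r - 8.1187)/(6.5536*r^4 - 18.9952*r^3 + 10.0777*r^2 + 5.3424*r + 0.5184)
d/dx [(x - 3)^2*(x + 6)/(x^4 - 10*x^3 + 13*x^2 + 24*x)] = (-x^4 - 6*x^3 + 67*x^2 - 252*x - 144)/(x^2*(x^4 - 14*x^3 + 33*x^2 + 112*x + 64))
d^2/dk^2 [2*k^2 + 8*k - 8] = 4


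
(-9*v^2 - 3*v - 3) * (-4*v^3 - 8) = 36*v^5 + 12*v^4 + 12*v^3 + 72*v^2 + 24*v + 24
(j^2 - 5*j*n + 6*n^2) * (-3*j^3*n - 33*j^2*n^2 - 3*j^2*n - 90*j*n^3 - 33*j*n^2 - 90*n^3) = -3*j^5*n - 18*j^4*n^2 - 3*j^4*n + 57*j^3*n^3 - 18*j^3*n^2 + 252*j^2*n^4 + 57*j^2*n^3 - 540*j*n^5 + 252*j*n^4 - 540*n^5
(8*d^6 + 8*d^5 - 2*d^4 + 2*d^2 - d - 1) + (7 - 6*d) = 8*d^6 + 8*d^5 - 2*d^4 + 2*d^2 - 7*d + 6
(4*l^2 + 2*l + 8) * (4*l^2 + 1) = 16*l^4 + 8*l^3 + 36*l^2 + 2*l + 8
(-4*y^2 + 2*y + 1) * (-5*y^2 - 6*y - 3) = 20*y^4 + 14*y^3 - 5*y^2 - 12*y - 3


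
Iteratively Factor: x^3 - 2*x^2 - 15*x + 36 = (x - 3)*(x^2 + x - 12) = (x - 3)*(x + 4)*(x - 3)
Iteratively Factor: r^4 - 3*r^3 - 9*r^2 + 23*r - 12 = (r - 1)*(r^3 - 2*r^2 - 11*r + 12) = (r - 4)*(r - 1)*(r^2 + 2*r - 3) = (r - 4)*(r - 1)*(r + 3)*(r - 1)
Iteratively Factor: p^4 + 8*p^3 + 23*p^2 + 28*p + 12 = (p + 2)*(p^3 + 6*p^2 + 11*p + 6) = (p + 1)*(p + 2)*(p^2 + 5*p + 6) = (p + 1)*(p + 2)*(p + 3)*(p + 2)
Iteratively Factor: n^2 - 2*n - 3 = (n + 1)*(n - 3)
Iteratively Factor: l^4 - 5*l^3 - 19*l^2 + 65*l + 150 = (l - 5)*(l^3 - 19*l - 30) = (l - 5)^2*(l^2 + 5*l + 6) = (l - 5)^2*(l + 2)*(l + 3)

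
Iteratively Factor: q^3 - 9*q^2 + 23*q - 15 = (q - 1)*(q^2 - 8*q + 15) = (q - 5)*(q - 1)*(q - 3)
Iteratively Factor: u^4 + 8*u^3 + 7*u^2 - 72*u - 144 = (u + 4)*(u^3 + 4*u^2 - 9*u - 36) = (u + 3)*(u + 4)*(u^2 + u - 12) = (u - 3)*(u + 3)*(u + 4)*(u + 4)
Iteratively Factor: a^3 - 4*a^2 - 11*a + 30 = (a + 3)*(a^2 - 7*a + 10) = (a - 5)*(a + 3)*(a - 2)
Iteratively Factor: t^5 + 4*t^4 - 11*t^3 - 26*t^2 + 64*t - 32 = (t + 4)*(t^4 - 11*t^2 + 18*t - 8) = (t + 4)^2*(t^3 - 4*t^2 + 5*t - 2) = (t - 2)*(t + 4)^2*(t^2 - 2*t + 1) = (t - 2)*(t - 1)*(t + 4)^2*(t - 1)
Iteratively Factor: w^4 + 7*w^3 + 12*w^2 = (w + 3)*(w^3 + 4*w^2) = w*(w + 3)*(w^2 + 4*w) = w^2*(w + 3)*(w + 4)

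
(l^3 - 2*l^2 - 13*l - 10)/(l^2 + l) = l - 3 - 10/l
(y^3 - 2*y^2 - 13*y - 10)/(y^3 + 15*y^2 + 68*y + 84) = (y^2 - 4*y - 5)/(y^2 + 13*y + 42)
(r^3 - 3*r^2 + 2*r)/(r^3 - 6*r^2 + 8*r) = (r - 1)/(r - 4)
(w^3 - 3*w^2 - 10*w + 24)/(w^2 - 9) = (w^2 - 6*w + 8)/(w - 3)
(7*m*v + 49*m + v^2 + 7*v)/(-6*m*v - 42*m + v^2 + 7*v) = (7*m + v)/(-6*m + v)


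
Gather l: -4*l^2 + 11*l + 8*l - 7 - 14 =-4*l^2 + 19*l - 21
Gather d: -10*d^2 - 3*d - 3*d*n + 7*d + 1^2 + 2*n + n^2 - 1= -10*d^2 + d*(4 - 3*n) + n^2 + 2*n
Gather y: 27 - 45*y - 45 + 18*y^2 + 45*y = 18*y^2 - 18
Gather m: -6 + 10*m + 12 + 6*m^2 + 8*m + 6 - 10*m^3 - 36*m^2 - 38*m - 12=-10*m^3 - 30*m^2 - 20*m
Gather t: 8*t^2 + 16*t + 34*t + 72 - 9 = 8*t^2 + 50*t + 63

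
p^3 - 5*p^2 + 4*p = p*(p - 4)*(p - 1)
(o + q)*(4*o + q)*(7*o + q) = 28*o^3 + 39*o^2*q + 12*o*q^2 + q^3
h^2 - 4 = (h - 2)*(h + 2)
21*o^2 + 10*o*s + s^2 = (3*o + s)*(7*o + s)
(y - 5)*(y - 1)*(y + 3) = y^3 - 3*y^2 - 13*y + 15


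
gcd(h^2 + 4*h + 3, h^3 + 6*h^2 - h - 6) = h + 1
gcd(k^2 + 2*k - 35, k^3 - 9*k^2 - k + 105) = k - 5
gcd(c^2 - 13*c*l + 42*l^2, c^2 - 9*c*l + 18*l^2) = c - 6*l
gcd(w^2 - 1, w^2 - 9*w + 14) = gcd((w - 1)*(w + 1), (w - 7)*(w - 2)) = 1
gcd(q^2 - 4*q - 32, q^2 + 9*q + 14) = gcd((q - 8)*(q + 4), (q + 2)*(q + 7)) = 1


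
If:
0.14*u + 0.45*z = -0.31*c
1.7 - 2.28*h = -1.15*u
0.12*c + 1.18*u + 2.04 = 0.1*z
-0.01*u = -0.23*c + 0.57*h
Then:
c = -0.28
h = -0.08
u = -1.64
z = 0.70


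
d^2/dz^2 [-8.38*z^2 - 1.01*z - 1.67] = -16.7600000000000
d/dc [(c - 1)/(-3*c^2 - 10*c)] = (3*c^2 - 6*c - 10)/(c^2*(9*c^2 + 60*c + 100))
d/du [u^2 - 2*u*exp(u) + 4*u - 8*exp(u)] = -2*u*exp(u) + 2*u - 10*exp(u) + 4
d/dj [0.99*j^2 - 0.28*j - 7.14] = 1.98*j - 0.28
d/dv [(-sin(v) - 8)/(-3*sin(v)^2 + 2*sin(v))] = (-3*cos(v) - 48/tan(v) + 16*cos(v)/sin(v)^2)/(3*sin(v) - 2)^2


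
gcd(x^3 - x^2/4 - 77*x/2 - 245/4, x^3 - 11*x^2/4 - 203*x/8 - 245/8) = x^2 - 21*x/4 - 49/4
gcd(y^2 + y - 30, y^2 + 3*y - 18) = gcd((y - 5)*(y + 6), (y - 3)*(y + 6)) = y + 6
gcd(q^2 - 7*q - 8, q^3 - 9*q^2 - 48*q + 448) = q - 8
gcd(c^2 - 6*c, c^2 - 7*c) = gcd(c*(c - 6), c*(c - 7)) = c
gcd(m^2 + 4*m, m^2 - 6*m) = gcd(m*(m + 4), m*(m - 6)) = m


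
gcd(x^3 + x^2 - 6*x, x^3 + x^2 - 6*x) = x^3 + x^2 - 6*x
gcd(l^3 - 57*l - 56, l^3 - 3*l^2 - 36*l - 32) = l^2 - 7*l - 8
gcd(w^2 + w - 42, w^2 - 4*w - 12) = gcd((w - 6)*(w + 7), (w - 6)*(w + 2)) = w - 6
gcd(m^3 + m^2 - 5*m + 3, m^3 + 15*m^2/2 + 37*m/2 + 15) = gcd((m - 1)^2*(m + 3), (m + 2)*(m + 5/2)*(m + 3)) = m + 3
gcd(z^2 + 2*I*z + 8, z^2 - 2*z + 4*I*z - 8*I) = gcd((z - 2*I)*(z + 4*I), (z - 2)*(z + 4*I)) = z + 4*I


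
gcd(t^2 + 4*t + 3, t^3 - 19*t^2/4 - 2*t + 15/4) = t + 1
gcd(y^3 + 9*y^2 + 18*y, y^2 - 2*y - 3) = 1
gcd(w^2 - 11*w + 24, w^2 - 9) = w - 3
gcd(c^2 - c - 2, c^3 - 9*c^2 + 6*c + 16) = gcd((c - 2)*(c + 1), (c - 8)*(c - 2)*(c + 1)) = c^2 - c - 2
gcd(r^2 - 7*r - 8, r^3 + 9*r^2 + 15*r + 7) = r + 1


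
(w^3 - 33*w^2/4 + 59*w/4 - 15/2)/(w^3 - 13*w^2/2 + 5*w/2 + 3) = (4*w - 5)/(2*(2*w + 1))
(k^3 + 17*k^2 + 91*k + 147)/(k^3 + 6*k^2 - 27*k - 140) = (k^2 + 10*k + 21)/(k^2 - k - 20)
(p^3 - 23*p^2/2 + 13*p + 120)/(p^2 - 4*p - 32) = (p^2 - 7*p/2 - 15)/(p + 4)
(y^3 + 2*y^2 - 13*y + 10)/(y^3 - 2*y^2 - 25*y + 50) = (y - 1)/(y - 5)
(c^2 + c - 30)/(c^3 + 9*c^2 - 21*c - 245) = (c + 6)/(c^2 + 14*c + 49)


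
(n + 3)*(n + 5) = n^2 + 8*n + 15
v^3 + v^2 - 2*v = v*(v - 1)*(v + 2)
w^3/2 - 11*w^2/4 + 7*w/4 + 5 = (w/2 + 1/2)*(w - 4)*(w - 5/2)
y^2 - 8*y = y*(y - 8)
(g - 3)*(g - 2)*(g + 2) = g^3 - 3*g^2 - 4*g + 12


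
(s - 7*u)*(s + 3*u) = s^2 - 4*s*u - 21*u^2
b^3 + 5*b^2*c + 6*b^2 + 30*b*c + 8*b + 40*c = (b + 2)*(b + 4)*(b + 5*c)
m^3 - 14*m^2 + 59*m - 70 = (m - 7)*(m - 5)*(m - 2)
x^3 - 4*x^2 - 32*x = x*(x - 8)*(x + 4)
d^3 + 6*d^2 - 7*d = d*(d - 1)*(d + 7)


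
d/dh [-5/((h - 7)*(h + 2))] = 5*(2*h - 5)/((h - 7)^2*(h + 2)^2)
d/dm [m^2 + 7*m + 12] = 2*m + 7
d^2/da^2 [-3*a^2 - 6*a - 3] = -6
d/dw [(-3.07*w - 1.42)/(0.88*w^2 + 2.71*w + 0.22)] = (2.7016*w^2 + 2.4992*w + 3.1728)/(0.7744*w^4 + 4.7696*w^3 + 7.7313*w^2 + 1.1924*w + 0.0484)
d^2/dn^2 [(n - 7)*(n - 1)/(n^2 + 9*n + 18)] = 2*(-17*n^3 - 33*n^2 + 621*n + 2061)/(n^6 + 27*n^5 + 297*n^4 + 1701*n^3 + 5346*n^2 + 8748*n + 5832)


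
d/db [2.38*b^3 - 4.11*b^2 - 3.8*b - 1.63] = 7.14*b^2 - 8.22*b - 3.8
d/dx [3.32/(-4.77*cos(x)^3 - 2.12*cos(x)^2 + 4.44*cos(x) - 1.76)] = (-47.5092*cos(x)^2 - 14.0768*cos(x) + 14.7408)*sin(x)/(4.77*cos(x)^3 + 2.12*cos(x)^2 - 4.44*cos(x) + 1.76)^2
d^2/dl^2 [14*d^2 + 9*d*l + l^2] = 2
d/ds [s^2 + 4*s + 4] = 2*s + 4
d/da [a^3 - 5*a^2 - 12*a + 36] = 3*a^2 - 10*a - 12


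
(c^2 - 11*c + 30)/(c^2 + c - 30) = (c - 6)/(c + 6)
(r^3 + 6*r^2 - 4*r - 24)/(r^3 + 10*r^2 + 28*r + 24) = (r - 2)/(r + 2)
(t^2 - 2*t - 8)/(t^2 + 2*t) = (t - 4)/t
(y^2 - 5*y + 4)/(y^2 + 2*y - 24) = (y - 1)/(y + 6)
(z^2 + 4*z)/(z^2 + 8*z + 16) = z/(z + 4)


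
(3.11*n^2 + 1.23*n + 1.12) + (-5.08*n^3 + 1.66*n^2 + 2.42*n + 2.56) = -5.08*n^3 + 4.77*n^2 + 3.65*n + 3.68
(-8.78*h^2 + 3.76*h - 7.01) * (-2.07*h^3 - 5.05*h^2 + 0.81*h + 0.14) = 18.1746*h^5 + 36.5558*h^4 - 11.5891*h^3 + 37.2169*h^2 - 5.1517*h - 0.9814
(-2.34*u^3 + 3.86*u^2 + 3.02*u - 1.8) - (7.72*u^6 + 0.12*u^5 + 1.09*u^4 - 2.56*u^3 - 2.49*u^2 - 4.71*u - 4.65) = -7.72*u^6 - 0.12*u^5 - 1.09*u^4 + 0.22*u^3 + 6.35*u^2 + 7.73*u + 2.85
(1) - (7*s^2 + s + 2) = -7*s^2 - s - 1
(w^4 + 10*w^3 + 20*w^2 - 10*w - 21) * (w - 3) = w^5 + 7*w^4 - 10*w^3 - 70*w^2 + 9*w + 63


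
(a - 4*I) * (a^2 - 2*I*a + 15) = a^3 - 6*I*a^2 + 7*a - 60*I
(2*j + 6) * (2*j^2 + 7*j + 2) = 4*j^3 + 26*j^2 + 46*j + 12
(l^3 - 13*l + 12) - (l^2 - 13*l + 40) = l^3 - l^2 - 28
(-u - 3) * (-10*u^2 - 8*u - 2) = 10*u^3 + 38*u^2 + 26*u + 6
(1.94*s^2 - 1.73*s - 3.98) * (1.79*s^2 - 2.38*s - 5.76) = 3.4726*s^4 - 7.7139*s^3 - 14.1812*s^2 + 19.4372*s + 22.9248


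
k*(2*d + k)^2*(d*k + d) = 4*d^3*k^2 + 4*d^3*k + 4*d^2*k^3 + 4*d^2*k^2 + d*k^4 + d*k^3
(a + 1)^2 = a^2 + 2*a + 1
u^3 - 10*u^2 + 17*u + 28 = (u - 7)*(u - 4)*(u + 1)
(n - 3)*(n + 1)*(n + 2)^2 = n^4 + 2*n^3 - 7*n^2 - 20*n - 12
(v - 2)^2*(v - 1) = v^3 - 5*v^2 + 8*v - 4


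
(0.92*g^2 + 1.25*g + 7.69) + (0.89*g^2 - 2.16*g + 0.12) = 1.81*g^2 - 0.91*g + 7.81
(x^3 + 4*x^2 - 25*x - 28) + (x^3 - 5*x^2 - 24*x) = 2*x^3 - x^2 - 49*x - 28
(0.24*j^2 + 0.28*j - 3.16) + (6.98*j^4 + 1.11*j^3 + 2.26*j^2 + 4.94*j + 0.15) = 6.98*j^4 + 1.11*j^3 + 2.5*j^2 + 5.22*j - 3.01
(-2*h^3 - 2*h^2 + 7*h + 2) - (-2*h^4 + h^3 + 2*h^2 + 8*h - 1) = 2*h^4 - 3*h^3 - 4*h^2 - h + 3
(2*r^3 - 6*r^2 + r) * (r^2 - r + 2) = 2*r^5 - 8*r^4 + 11*r^3 - 13*r^2 + 2*r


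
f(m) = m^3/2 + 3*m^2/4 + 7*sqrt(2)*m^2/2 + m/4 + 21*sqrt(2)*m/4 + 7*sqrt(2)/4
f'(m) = 3*m^2/2 + 3*m/2 + 7*sqrt(2)*m + 1/4 + 21*sqrt(2)/4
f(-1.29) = 0.99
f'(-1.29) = -4.53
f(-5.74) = 51.66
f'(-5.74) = -8.34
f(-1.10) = 0.26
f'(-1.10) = -3.05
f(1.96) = 43.18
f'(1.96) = 35.78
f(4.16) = 169.03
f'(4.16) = 81.05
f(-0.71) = -0.28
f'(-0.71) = 0.34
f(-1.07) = 0.18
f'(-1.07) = -2.81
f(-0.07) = 1.97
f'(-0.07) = 6.88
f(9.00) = 897.73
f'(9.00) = 231.77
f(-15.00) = -517.70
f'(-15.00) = 174.18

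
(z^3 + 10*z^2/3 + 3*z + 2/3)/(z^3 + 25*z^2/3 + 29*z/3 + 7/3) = (z + 2)/(z + 7)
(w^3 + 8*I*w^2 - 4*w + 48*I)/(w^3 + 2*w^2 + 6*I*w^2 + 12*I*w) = (w^2 + 2*I*w + 8)/(w*(w + 2))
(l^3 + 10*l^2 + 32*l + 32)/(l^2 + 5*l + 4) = (l^2 + 6*l + 8)/(l + 1)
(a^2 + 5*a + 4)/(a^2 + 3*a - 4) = (a + 1)/(a - 1)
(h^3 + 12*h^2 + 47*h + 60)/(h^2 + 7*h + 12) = h + 5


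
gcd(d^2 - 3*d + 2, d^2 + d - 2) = d - 1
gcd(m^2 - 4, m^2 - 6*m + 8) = m - 2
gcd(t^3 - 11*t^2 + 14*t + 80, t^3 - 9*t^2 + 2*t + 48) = t^2 - 6*t - 16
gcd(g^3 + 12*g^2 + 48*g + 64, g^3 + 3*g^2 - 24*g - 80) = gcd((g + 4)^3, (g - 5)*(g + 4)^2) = g^2 + 8*g + 16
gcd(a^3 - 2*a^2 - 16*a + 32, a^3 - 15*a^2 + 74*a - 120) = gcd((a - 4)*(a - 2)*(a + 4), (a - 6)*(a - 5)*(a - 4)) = a - 4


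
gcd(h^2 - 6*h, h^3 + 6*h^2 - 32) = 1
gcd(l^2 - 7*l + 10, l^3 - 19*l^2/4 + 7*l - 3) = l - 2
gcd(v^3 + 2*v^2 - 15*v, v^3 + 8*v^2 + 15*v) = v^2 + 5*v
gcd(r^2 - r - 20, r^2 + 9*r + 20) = r + 4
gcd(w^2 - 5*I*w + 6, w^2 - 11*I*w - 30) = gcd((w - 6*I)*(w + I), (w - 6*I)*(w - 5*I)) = w - 6*I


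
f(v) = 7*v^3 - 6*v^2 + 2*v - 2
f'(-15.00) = 4907.00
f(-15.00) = -25007.00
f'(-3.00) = 227.00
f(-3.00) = -251.00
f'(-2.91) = 214.75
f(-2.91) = -231.12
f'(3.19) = 177.42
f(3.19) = 170.56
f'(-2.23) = 133.19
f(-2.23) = -113.92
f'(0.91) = 8.47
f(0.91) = 0.13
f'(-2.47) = 159.76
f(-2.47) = -149.03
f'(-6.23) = 891.83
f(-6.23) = -1939.97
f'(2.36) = 90.64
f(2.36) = 61.31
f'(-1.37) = 57.85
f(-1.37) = -34.00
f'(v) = 21*v^2 - 12*v + 2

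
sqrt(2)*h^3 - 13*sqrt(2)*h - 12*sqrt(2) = (h - 4)*(h + 3)*(sqrt(2)*h + sqrt(2))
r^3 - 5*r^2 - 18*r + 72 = (r - 6)*(r - 3)*(r + 4)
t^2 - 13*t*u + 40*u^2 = (t - 8*u)*(t - 5*u)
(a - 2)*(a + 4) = a^2 + 2*a - 8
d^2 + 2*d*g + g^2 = (d + g)^2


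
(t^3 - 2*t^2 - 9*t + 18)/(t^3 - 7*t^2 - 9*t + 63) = (t - 2)/(t - 7)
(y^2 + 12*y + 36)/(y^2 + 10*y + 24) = (y + 6)/(y + 4)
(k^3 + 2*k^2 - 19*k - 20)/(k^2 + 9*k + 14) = (k^3 + 2*k^2 - 19*k - 20)/(k^2 + 9*k + 14)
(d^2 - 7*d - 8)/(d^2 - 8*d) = (d + 1)/d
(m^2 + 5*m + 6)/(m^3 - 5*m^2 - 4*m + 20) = (m + 3)/(m^2 - 7*m + 10)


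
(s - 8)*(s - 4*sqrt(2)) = s^2 - 8*s - 4*sqrt(2)*s + 32*sqrt(2)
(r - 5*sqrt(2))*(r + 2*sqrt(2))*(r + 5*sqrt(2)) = r^3 + 2*sqrt(2)*r^2 - 50*r - 100*sqrt(2)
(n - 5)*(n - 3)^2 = n^3 - 11*n^2 + 39*n - 45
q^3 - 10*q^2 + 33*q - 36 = (q - 4)*(q - 3)^2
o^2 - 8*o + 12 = (o - 6)*(o - 2)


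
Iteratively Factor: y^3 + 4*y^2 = (y + 4)*(y^2) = y*(y + 4)*(y)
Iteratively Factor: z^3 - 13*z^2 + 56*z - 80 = (z - 5)*(z^2 - 8*z + 16) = (z - 5)*(z - 4)*(z - 4)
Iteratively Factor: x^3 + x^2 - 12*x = (x - 3)*(x^2 + 4*x) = (x - 3)*(x + 4)*(x)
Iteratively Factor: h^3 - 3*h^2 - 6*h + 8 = (h + 2)*(h^2 - 5*h + 4) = (h - 1)*(h + 2)*(h - 4)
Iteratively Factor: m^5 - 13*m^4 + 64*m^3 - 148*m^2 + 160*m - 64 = (m - 2)*(m^4 - 11*m^3 + 42*m^2 - 64*m + 32) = (m - 4)*(m - 2)*(m^3 - 7*m^2 + 14*m - 8) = (m - 4)^2*(m - 2)*(m^2 - 3*m + 2) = (m - 4)^2*(m - 2)^2*(m - 1)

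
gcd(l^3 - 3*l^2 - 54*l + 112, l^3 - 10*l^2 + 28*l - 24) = l - 2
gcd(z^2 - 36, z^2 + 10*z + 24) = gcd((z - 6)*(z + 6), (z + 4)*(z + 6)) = z + 6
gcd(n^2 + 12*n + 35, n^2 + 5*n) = n + 5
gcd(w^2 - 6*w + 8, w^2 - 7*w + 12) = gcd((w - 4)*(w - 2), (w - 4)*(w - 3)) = w - 4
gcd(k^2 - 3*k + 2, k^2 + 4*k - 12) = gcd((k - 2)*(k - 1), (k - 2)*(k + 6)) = k - 2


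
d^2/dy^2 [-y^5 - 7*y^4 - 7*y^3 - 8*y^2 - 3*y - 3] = -20*y^3 - 84*y^2 - 42*y - 16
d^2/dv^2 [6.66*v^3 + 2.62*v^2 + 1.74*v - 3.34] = 39.96*v + 5.24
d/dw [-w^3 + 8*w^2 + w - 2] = -3*w^2 + 16*w + 1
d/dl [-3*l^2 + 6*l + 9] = 6 - 6*l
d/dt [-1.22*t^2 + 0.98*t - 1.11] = 0.98 - 2.44*t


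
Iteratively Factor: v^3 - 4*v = (v)*(v^2 - 4) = v*(v + 2)*(v - 2)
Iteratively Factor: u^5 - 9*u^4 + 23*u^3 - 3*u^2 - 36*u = (u - 3)*(u^4 - 6*u^3 + 5*u^2 + 12*u) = (u - 4)*(u - 3)*(u^3 - 2*u^2 - 3*u) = u*(u - 4)*(u - 3)*(u^2 - 2*u - 3) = u*(u - 4)*(u - 3)*(u + 1)*(u - 3)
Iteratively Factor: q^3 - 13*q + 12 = (q + 4)*(q^2 - 4*q + 3) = (q - 3)*(q + 4)*(q - 1)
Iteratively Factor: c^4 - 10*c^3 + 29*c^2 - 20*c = (c - 5)*(c^3 - 5*c^2 + 4*c) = (c - 5)*(c - 1)*(c^2 - 4*c) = c*(c - 5)*(c - 1)*(c - 4)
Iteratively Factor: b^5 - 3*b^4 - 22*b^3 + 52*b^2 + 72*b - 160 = (b - 2)*(b^4 - b^3 - 24*b^2 + 4*b + 80) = (b - 2)*(b + 2)*(b^3 - 3*b^2 - 18*b + 40) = (b - 2)*(b + 2)*(b + 4)*(b^2 - 7*b + 10) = (b - 5)*(b - 2)*(b + 2)*(b + 4)*(b - 2)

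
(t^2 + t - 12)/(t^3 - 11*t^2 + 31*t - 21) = (t + 4)/(t^2 - 8*t + 7)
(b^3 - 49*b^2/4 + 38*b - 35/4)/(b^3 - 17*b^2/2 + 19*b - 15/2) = (4*b^2 - 29*b + 7)/(2*(2*b^2 - 7*b + 3))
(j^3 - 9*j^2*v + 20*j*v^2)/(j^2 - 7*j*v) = (j^2 - 9*j*v + 20*v^2)/(j - 7*v)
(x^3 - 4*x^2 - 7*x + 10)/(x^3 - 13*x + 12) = (x^2 - 3*x - 10)/(x^2 + x - 12)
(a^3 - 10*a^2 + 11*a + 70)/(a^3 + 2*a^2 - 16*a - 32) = (a^2 - 12*a + 35)/(a^2 - 16)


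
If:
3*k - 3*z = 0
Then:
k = z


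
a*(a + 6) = a^2 + 6*a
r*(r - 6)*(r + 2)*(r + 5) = r^4 + r^3 - 32*r^2 - 60*r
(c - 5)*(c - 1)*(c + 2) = c^3 - 4*c^2 - 7*c + 10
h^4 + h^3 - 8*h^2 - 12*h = h*(h - 3)*(h + 2)^2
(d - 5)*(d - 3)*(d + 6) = d^3 - 2*d^2 - 33*d + 90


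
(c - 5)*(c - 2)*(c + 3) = c^3 - 4*c^2 - 11*c + 30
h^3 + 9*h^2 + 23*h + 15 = (h + 1)*(h + 3)*(h + 5)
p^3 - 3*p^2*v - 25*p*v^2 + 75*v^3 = (p - 5*v)*(p - 3*v)*(p + 5*v)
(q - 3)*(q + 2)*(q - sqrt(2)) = q^3 - sqrt(2)*q^2 - q^2 - 6*q + sqrt(2)*q + 6*sqrt(2)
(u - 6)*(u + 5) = u^2 - u - 30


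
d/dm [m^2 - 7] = 2*m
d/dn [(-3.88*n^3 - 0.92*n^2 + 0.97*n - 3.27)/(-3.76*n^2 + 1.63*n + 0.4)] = (14.5888*n^4 - 12.6488*n^3 - 2.5084*n^2 - 25.3264*n + 5.7181)/(14.1376*n^4 - 12.2576*n^3 - 0.3511*n^2 + 1.304*n + 0.16)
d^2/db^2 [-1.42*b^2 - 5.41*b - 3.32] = -2.84000000000000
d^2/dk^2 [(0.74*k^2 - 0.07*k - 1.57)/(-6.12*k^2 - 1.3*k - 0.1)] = (2.8421709430404e-14*k^4 + 17.018496*k^3 + 355.537728*k^2 + 74.68848*k + 3.35192)/(229.220928*k^6 + 146.07216*k^5 + 42.26472*k^4 + 6.9706*k^3 + 0.6906*k^2 + 0.039*k + 0.001)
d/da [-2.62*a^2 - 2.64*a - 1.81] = -5.24*a - 2.64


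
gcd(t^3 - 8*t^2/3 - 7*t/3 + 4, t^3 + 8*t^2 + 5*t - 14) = t - 1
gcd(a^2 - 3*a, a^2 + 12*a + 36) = 1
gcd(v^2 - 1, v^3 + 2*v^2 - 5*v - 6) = v + 1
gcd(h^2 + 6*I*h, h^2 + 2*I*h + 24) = h + 6*I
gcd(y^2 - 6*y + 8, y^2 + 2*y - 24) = y - 4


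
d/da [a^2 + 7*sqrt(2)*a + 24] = 2*a + 7*sqrt(2)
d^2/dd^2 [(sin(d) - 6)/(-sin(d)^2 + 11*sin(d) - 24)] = (sin(d)^5 - 13*sin(d)^4 + 52*sin(d)^3 + 150*sin(d)^2 - 1260*sin(d) + 636)/(sin(d)^2 - 11*sin(d) + 24)^3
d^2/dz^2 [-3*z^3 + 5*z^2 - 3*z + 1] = 10 - 18*z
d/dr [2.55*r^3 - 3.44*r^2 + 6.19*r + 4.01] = 7.65*r^2 - 6.88*r + 6.19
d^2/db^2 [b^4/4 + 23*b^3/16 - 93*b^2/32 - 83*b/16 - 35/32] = 3*b^2 + 69*b/8 - 93/16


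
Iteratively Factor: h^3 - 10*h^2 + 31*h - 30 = (h - 5)*(h^2 - 5*h + 6) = (h - 5)*(h - 2)*(h - 3)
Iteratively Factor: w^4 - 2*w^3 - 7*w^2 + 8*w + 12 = (w - 2)*(w^3 - 7*w - 6) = (w - 2)*(w + 1)*(w^2 - w - 6) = (w - 2)*(w + 1)*(w + 2)*(w - 3)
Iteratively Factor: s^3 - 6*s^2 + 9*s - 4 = (s - 4)*(s^2 - 2*s + 1) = (s - 4)*(s - 1)*(s - 1)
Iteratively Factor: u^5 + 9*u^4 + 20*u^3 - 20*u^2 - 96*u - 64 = (u + 4)*(u^4 + 5*u^3 - 20*u - 16) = (u + 4)^2*(u^3 + u^2 - 4*u - 4) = (u - 2)*(u + 4)^2*(u^2 + 3*u + 2) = (u - 2)*(u + 2)*(u + 4)^2*(u + 1)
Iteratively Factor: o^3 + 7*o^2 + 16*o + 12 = (o + 3)*(o^2 + 4*o + 4) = (o + 2)*(o + 3)*(o + 2)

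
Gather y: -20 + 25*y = 25*y - 20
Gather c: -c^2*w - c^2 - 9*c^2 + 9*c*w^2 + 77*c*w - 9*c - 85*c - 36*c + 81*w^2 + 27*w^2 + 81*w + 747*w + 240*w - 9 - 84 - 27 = c^2*(-w - 10) + c*(9*w^2 + 77*w - 130) + 108*w^2 + 1068*w - 120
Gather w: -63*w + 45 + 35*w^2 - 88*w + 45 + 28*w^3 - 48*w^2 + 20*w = 28*w^3 - 13*w^2 - 131*w + 90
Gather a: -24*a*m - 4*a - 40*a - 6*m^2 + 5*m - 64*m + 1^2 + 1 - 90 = a*(-24*m - 44) - 6*m^2 - 59*m - 88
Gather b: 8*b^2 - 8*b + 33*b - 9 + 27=8*b^2 + 25*b + 18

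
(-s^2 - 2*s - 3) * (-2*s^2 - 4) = 2*s^4 + 4*s^3 + 10*s^2 + 8*s + 12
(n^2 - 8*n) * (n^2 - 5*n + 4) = n^4 - 13*n^3 + 44*n^2 - 32*n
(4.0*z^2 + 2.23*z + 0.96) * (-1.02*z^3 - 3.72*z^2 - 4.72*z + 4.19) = -4.08*z^5 - 17.1546*z^4 - 28.1548*z^3 + 2.6632*z^2 + 4.8125*z + 4.0224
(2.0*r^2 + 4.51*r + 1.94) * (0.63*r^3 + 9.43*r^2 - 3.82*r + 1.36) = 1.26*r^5 + 21.7013*r^4 + 36.1115*r^3 + 3.786*r^2 - 1.2772*r + 2.6384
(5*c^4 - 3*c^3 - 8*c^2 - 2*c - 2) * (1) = 5*c^4 - 3*c^3 - 8*c^2 - 2*c - 2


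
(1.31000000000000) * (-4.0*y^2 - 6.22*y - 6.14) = -5.24*y^2 - 8.1482*y - 8.0434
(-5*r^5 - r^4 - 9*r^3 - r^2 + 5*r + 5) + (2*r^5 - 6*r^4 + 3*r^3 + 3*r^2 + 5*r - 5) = -3*r^5 - 7*r^4 - 6*r^3 + 2*r^2 + 10*r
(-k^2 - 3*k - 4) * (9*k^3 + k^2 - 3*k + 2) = -9*k^5 - 28*k^4 - 36*k^3 + 3*k^2 + 6*k - 8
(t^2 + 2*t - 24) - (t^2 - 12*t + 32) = 14*t - 56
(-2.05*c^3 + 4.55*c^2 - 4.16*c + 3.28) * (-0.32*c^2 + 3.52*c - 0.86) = 0.656*c^5 - 8.672*c^4 + 19.1102*c^3 - 19.6058*c^2 + 15.1232*c - 2.8208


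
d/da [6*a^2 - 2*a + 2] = 12*a - 2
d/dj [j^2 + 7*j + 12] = 2*j + 7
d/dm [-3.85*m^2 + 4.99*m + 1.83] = 4.99 - 7.7*m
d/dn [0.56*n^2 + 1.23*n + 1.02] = 1.12*n + 1.23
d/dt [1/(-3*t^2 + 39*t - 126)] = (2*t - 13)/(3*(t^2 - 13*t + 42)^2)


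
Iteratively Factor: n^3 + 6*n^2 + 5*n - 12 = (n - 1)*(n^2 + 7*n + 12) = (n - 1)*(n + 4)*(n + 3)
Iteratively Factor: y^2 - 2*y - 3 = (y + 1)*(y - 3)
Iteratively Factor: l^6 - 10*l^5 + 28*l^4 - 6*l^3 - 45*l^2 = (l)*(l^5 - 10*l^4 + 28*l^3 - 6*l^2 - 45*l) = l^2*(l^4 - 10*l^3 + 28*l^2 - 6*l - 45) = l^2*(l - 3)*(l^3 - 7*l^2 + 7*l + 15) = l^2*(l - 3)^2*(l^2 - 4*l - 5) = l^2*(l - 3)^2*(l + 1)*(l - 5)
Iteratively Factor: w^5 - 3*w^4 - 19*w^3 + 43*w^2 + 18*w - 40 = (w + 4)*(w^4 - 7*w^3 + 9*w^2 + 7*w - 10) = (w - 1)*(w + 4)*(w^3 - 6*w^2 + 3*w + 10) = (w - 5)*(w - 1)*(w + 4)*(w^2 - w - 2) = (w - 5)*(w - 2)*(w - 1)*(w + 4)*(w + 1)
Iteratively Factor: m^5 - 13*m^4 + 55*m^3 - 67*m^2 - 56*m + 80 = (m - 1)*(m^4 - 12*m^3 + 43*m^2 - 24*m - 80) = (m - 4)*(m - 1)*(m^3 - 8*m^2 + 11*m + 20) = (m - 4)^2*(m - 1)*(m^2 - 4*m - 5) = (m - 4)^2*(m - 1)*(m + 1)*(m - 5)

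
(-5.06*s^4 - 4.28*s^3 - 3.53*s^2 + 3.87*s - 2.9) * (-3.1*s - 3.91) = 15.686*s^5 + 33.0526*s^4 + 27.6778*s^3 + 1.8053*s^2 - 6.1417*s + 11.339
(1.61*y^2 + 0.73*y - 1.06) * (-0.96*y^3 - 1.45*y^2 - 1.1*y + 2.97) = -1.5456*y^5 - 3.0353*y^4 - 1.8119*y^3 + 5.5157*y^2 + 3.3341*y - 3.1482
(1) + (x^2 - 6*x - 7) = x^2 - 6*x - 6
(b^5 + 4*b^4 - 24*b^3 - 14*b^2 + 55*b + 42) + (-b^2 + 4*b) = b^5 + 4*b^4 - 24*b^3 - 15*b^2 + 59*b + 42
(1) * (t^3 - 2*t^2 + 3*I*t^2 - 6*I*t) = t^3 - 2*t^2 + 3*I*t^2 - 6*I*t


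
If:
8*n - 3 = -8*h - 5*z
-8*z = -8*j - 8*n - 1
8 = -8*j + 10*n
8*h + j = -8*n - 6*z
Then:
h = 217/128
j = -157/112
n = -9/28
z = -179/112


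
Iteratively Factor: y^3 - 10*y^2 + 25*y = (y)*(y^2 - 10*y + 25) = y*(y - 5)*(y - 5)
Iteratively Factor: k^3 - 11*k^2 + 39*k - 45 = (k - 5)*(k^2 - 6*k + 9) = (k - 5)*(k - 3)*(k - 3)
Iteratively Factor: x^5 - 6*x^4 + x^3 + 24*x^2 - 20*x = (x - 2)*(x^4 - 4*x^3 - 7*x^2 + 10*x) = (x - 2)*(x - 1)*(x^3 - 3*x^2 - 10*x) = (x - 5)*(x - 2)*(x - 1)*(x^2 + 2*x) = x*(x - 5)*(x - 2)*(x - 1)*(x + 2)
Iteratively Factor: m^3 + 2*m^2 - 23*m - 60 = (m + 3)*(m^2 - m - 20) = (m - 5)*(m + 3)*(m + 4)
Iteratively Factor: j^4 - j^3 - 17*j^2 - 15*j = (j + 3)*(j^3 - 4*j^2 - 5*j) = (j - 5)*(j + 3)*(j^2 + j) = j*(j - 5)*(j + 3)*(j + 1)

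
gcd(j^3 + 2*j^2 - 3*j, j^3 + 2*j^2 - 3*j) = j^3 + 2*j^2 - 3*j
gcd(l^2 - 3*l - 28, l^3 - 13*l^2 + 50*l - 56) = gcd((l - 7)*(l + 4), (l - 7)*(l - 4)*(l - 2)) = l - 7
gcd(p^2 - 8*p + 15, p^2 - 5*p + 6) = p - 3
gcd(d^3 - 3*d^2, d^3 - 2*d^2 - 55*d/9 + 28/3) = d - 3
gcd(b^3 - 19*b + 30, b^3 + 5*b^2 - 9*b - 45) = b^2 + 2*b - 15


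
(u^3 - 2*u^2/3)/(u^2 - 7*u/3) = u*(3*u - 2)/(3*u - 7)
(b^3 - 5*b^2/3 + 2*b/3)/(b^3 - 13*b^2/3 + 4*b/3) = (3*b^2 - 5*b + 2)/(3*b^2 - 13*b + 4)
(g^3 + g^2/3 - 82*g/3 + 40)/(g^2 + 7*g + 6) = (3*g^2 - 17*g + 20)/(3*(g + 1))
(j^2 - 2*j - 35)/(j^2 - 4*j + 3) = (j^2 - 2*j - 35)/(j^2 - 4*j + 3)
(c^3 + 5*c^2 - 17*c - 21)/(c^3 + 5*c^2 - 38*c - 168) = (c^2 - 2*c - 3)/(c^2 - 2*c - 24)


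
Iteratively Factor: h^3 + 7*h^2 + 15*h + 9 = (h + 3)*(h^2 + 4*h + 3) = (h + 3)^2*(h + 1)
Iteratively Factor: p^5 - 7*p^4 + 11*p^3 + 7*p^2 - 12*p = (p - 1)*(p^4 - 6*p^3 + 5*p^2 + 12*p) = (p - 4)*(p - 1)*(p^3 - 2*p^2 - 3*p) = p*(p - 4)*(p - 1)*(p^2 - 2*p - 3) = p*(p - 4)*(p - 1)*(p + 1)*(p - 3)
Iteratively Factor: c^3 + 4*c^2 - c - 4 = (c + 4)*(c^2 - 1) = (c - 1)*(c + 4)*(c + 1)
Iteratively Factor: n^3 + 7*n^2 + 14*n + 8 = (n + 4)*(n^2 + 3*n + 2) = (n + 2)*(n + 4)*(n + 1)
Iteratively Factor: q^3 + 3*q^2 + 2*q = (q)*(q^2 + 3*q + 2) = q*(q + 2)*(q + 1)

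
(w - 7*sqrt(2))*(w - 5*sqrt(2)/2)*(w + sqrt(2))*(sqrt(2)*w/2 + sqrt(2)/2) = sqrt(2)*w^4/2 - 17*w^3/2 + sqrt(2)*w^3/2 - 17*w^2/2 + 8*sqrt(2)*w^2 + 8*sqrt(2)*w + 35*w + 35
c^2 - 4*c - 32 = (c - 8)*(c + 4)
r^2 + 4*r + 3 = (r + 1)*(r + 3)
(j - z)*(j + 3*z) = j^2 + 2*j*z - 3*z^2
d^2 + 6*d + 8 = (d + 2)*(d + 4)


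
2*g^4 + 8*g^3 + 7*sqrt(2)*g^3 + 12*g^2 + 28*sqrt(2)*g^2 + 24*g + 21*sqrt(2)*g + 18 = (g + 3)*(g + 3*sqrt(2))*(sqrt(2)*g + 1)*(sqrt(2)*g + sqrt(2))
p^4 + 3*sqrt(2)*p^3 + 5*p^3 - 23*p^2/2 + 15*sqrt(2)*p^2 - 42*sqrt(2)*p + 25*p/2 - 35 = (p - 2)*(p + 7)*(p + sqrt(2)/2)*(p + 5*sqrt(2)/2)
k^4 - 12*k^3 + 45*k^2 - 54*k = k*(k - 6)*(k - 3)^2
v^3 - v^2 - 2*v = v*(v - 2)*(v + 1)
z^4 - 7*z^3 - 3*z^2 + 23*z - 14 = (z - 7)*(z - 1)^2*(z + 2)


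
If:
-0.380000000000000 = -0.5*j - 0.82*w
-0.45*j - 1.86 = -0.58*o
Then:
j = 0.76 - 1.64*w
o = 3.79655172413793 - 1.27241379310345*w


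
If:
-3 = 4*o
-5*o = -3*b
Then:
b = -5/4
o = -3/4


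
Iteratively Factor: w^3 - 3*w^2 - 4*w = (w + 1)*(w^2 - 4*w) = w*(w + 1)*(w - 4)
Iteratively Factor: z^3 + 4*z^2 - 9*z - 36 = (z + 4)*(z^2 - 9) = (z - 3)*(z + 4)*(z + 3)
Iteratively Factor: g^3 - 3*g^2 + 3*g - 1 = (g - 1)*(g^2 - 2*g + 1) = (g - 1)^2*(g - 1)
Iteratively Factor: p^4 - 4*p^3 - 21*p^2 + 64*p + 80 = (p + 4)*(p^3 - 8*p^2 + 11*p + 20) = (p - 5)*(p + 4)*(p^2 - 3*p - 4) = (p - 5)*(p + 1)*(p + 4)*(p - 4)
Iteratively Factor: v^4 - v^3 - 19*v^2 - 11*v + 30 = (v + 3)*(v^3 - 4*v^2 - 7*v + 10) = (v + 2)*(v + 3)*(v^2 - 6*v + 5) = (v - 1)*(v + 2)*(v + 3)*(v - 5)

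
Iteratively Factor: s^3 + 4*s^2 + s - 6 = (s + 2)*(s^2 + 2*s - 3) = (s + 2)*(s + 3)*(s - 1)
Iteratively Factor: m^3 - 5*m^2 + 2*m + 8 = (m - 4)*(m^2 - m - 2) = (m - 4)*(m + 1)*(m - 2)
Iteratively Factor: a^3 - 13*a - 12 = (a + 3)*(a^2 - 3*a - 4) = (a + 1)*(a + 3)*(a - 4)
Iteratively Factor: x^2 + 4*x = (x)*(x + 4)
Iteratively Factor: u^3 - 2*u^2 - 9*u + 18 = (u - 3)*(u^2 + u - 6) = (u - 3)*(u - 2)*(u + 3)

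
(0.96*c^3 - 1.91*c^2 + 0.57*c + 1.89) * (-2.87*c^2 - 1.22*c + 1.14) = -2.7552*c^5 + 4.3105*c^4 + 1.7887*c^3 - 8.2971*c^2 - 1.656*c + 2.1546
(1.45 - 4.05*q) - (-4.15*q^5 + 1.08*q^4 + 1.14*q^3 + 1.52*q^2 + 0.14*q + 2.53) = 4.15*q^5 - 1.08*q^4 - 1.14*q^3 - 1.52*q^2 - 4.19*q - 1.08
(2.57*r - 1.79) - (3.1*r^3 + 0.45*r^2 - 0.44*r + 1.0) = -3.1*r^3 - 0.45*r^2 + 3.01*r - 2.79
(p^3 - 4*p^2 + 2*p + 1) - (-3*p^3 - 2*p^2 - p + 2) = 4*p^3 - 2*p^2 + 3*p - 1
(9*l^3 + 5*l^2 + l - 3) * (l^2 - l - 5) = 9*l^5 - 4*l^4 - 49*l^3 - 29*l^2 - 2*l + 15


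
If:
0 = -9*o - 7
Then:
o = -7/9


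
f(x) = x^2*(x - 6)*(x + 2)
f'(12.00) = 4896.00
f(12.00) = 12096.00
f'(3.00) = -72.00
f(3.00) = -135.00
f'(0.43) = -12.22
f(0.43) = -2.50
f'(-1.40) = -0.90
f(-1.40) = -8.70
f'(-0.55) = 8.90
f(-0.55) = -2.87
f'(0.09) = -2.25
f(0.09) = -0.10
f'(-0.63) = 9.36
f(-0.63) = -3.61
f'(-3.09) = -158.43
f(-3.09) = 94.60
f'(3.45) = -61.38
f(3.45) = -165.41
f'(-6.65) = -1547.39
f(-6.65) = 2601.28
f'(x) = x^2*(x - 6) + x^2*(x + 2) + 2*x*(x - 6)*(x + 2) = 4*x*(x^2 - 3*x - 6)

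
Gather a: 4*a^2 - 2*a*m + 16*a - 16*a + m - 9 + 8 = 4*a^2 - 2*a*m + m - 1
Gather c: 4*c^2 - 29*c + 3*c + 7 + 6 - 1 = 4*c^2 - 26*c + 12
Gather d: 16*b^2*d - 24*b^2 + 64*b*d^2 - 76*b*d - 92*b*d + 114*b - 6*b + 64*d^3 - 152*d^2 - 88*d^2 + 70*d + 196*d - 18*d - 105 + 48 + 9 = -24*b^2 + 108*b + 64*d^3 + d^2*(64*b - 240) + d*(16*b^2 - 168*b + 248) - 48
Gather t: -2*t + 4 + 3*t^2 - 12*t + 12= 3*t^2 - 14*t + 16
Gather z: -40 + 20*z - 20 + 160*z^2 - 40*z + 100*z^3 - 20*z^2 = 100*z^3 + 140*z^2 - 20*z - 60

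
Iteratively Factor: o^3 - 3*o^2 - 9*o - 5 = (o + 1)*(o^2 - 4*o - 5) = (o + 1)^2*(o - 5)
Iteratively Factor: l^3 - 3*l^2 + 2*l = (l - 2)*(l^2 - l) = (l - 2)*(l - 1)*(l)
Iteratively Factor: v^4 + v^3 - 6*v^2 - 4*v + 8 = (v - 1)*(v^3 + 2*v^2 - 4*v - 8) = (v - 1)*(v + 2)*(v^2 - 4) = (v - 1)*(v + 2)^2*(v - 2)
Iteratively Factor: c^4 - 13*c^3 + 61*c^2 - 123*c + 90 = (c - 2)*(c^3 - 11*c^2 + 39*c - 45) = (c - 3)*(c - 2)*(c^2 - 8*c + 15) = (c - 3)^2*(c - 2)*(c - 5)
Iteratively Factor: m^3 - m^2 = (m)*(m^2 - m) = m*(m - 1)*(m)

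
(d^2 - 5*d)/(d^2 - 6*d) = (d - 5)/(d - 6)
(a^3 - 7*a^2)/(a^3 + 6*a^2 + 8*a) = a*(a - 7)/(a^2 + 6*a + 8)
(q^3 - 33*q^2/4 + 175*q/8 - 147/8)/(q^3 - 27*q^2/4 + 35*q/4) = (2*q^2 - 13*q + 21)/(2*q*(q - 5))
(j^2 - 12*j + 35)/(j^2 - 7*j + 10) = (j - 7)/(j - 2)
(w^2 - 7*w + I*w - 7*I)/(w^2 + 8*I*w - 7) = (w - 7)/(w + 7*I)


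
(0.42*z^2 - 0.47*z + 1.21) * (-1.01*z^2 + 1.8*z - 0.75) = -0.4242*z^4 + 1.2307*z^3 - 2.3831*z^2 + 2.5305*z - 0.9075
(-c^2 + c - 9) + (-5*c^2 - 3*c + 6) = -6*c^2 - 2*c - 3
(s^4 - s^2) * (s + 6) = s^5 + 6*s^4 - s^3 - 6*s^2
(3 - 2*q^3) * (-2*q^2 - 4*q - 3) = 4*q^5 + 8*q^4 + 6*q^3 - 6*q^2 - 12*q - 9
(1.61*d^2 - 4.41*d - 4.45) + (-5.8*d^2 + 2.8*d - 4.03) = -4.19*d^2 - 1.61*d - 8.48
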